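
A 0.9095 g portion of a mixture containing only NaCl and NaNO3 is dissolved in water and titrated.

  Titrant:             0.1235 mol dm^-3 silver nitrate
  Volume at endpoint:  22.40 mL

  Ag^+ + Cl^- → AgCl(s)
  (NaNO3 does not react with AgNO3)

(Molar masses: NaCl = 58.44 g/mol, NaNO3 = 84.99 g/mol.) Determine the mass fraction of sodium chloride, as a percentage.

n(AgNO3) = 0.02240 × 0.1235 = 2.766 × 10^-3 mol
Let x = n(NaCl), y = n(NaNO3).
Titrant: 1x = 2.766 × 10^-3;  mass: 58.44x + 84.99y = 0.9095
Solving, x = 2.766 × 10^-3 mol, y = 8.799 × 10^-3 mol
mass of NaCl = 2.766 × 10^-3 × 58.44 = 0.1617 g
% NaCl = 0.1617 / 0.9095 × 100 = 17.78 %

17.78 %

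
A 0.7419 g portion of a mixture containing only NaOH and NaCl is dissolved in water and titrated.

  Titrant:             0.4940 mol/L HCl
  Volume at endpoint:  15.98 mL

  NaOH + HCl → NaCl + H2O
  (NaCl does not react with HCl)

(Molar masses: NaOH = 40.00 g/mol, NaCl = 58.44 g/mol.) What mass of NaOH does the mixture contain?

n(HCl) = 0.01598 × 0.4940 = 7.894 × 10^-3 mol
Let x = n(NaOH), y = n(NaCl).
Titrant: 1x = 7.894 × 10^-3;  mass: 40.00x + 58.44y = 0.7419
Solving, x = 7.894 × 10^-3 mol, y = 7.292 × 10^-3 mol
mass of NaOH = 7.894 × 10^-3 × 40.00 = 0.3158 g

0.3158 g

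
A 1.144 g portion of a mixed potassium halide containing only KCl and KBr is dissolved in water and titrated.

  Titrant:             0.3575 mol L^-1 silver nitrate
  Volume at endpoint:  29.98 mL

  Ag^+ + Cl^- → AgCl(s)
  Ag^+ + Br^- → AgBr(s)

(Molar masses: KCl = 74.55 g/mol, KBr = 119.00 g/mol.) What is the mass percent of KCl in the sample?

19.27 %

n(AgNO3) = 0.02998 × 0.3575 = 0.01072 mol
Let x = n(KCl), y = n(KBr).
Titrant: 1x + 1y = 0.01072;  mass: 74.55x + 119.00y = 1.144
Solving, x = 2.957 × 10^-3 mol, y = 7.761 × 10^-3 mol
mass of KCl = 2.957 × 10^-3 × 74.55 = 0.2204 g
% KCl = 0.2204 / 1.144 × 100 = 19.27 %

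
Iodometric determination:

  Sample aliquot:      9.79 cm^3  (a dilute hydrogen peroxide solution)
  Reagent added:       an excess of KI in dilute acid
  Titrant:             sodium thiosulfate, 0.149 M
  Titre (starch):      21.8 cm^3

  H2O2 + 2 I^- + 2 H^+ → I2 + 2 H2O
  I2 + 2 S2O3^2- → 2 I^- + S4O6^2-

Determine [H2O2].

0.166 M

n(S2O3^2-) = 0.0218 × 0.149 = 3.25 × 10^-3 mol
n(I2) = n(S2O3^2-)/2 = 1.62 × 10^-3 mol
n(H2O2) in the aliquot = 1.62 × 10^-3 mol (1:1 ratio)
[H2O2] = 1.62 × 10^-3 / 0.00979 = 0.166 mol/L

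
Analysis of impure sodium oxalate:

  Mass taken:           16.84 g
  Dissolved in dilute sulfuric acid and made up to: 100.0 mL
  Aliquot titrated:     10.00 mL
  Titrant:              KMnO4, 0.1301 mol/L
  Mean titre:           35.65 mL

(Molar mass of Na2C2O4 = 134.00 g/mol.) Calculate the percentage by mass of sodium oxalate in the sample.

2 MnO4^- + 5 C2O4^2- + 16 H^+ → 2 Mn^2+ + 10 CO2 + 8 H2O
n(KMnO4) per titration = 0.03565 × 0.1301 = 4.638 × 10^-3 mol
From the 5:2 ratio, n(Na2C2O4) in each aliquot = 5/2 × 4.638 × 10^-3 = 0.01160 mol
n(Na2C2O4) in the whole flask = 0.01160 × 100.0/10.00 = 0.1160 mol
mass of Na2C2O4 = 0.1160 × 134.00 = 15.54 g
% Na2C2O4 = 15.54 / 16.84 × 100 = 92.27 %

92.27 %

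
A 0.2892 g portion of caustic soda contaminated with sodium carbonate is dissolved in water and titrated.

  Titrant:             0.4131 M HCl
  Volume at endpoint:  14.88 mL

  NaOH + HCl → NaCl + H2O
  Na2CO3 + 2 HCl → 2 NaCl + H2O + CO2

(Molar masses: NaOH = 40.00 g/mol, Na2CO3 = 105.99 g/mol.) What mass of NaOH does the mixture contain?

n(HCl) = 0.01488 × 0.4131 = 6.147 × 10^-3 mol
Let x = n(NaOH), y = n(Na2CO3).
Titrant: 1x + 2y = 6.147 × 10^-3;  mass: 40.00x + 105.99y = 0.2892
Solving, x = 2.813 × 10^-3 mol, y = 1.667 × 10^-3 mol
mass of NaOH = 2.813 × 10^-3 × 40.00 = 0.1125 g

0.1125 g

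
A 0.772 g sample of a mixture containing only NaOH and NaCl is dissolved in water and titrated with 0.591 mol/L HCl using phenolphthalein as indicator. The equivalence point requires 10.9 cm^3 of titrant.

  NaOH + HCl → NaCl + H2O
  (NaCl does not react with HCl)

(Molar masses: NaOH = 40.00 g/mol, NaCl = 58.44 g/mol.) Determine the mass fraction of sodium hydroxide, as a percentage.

n(HCl) = 0.0109 × 0.591 = 6.44 × 10^-3 mol
Let x = n(NaOH), y = n(NaCl).
Titrant: 1x = 6.44 × 10^-3;  mass: 40.00x + 58.44y = 0.772
Solving, x = 6.44 × 10^-3 mol, y = 8.80 × 10^-3 mol
mass of NaOH = 6.44 × 10^-3 × 40.00 = 0.258 g
% NaOH = 0.258 / 0.772 × 100 = 33.4 %

33.4 %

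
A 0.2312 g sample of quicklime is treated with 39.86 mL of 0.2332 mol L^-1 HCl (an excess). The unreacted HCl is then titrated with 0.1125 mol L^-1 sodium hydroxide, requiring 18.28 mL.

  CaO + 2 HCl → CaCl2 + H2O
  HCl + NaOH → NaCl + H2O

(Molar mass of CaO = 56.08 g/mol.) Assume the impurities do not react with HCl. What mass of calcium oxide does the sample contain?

0.2030 g

n(HCl) added = 0.03986 × 0.2332 = 9.295 × 10^-3 mol
n(NaOH) used in back-titration = 0.01828 × 0.1125 = 2.057 × 10^-3 mol
n(HCl) left over = 2.057 × 10^-3 mol (1:1 ratio)
n(HCl) consumed by analyte = 9.295 × 10^-3 − 2.057 × 10^-3 = 7.239 × 10^-3 mol
From the 1:2 ratio, n(CaO) = 1/2 × 7.239 × 10^-3 = 3.619 × 10^-3 mol
mass of CaO = 3.619 × 10^-3 × 56.08 = 0.2030 g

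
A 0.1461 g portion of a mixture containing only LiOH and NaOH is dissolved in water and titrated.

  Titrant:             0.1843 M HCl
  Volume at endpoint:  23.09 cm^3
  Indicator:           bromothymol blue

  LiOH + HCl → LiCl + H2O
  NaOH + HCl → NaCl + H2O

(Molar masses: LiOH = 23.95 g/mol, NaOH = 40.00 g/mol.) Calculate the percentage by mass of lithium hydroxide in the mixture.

24.63 %

n(HCl) = 0.02309 × 0.1843 = 4.255 × 10^-3 mol
Let x = n(LiOH), y = n(NaOH).
Titrant: 1x + 1y = 4.255 × 10^-3;  mass: 23.95x + 40.00y = 0.1461
Solving, x = 1.503 × 10^-3 mol, y = 2.753 × 10^-3 mol
mass of LiOH = 1.503 × 10^-3 × 23.95 = 0.03599 g
% LiOH = 0.03599 / 0.1461 × 100 = 24.63 %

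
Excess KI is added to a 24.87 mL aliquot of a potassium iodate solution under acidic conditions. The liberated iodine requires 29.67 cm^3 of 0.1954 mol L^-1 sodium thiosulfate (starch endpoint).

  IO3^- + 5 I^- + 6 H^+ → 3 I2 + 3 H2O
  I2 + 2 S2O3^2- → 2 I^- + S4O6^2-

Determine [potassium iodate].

n(S2O3^2-) = 0.02967 × 0.1954 = 5.798 × 10^-3 mol
n(I2) = n(S2O3^2-)/2 = 2.899 × 10^-3 mol
From the 1:3 ratio, n(IO3^-) in the aliquot = 1/3 × 2.899 × 10^-3 = 9.663 × 10^-4 mol
[IO3^-] = 9.663 × 10^-4 / 0.02487 = 0.03885 mol/L

0.03885 mol/L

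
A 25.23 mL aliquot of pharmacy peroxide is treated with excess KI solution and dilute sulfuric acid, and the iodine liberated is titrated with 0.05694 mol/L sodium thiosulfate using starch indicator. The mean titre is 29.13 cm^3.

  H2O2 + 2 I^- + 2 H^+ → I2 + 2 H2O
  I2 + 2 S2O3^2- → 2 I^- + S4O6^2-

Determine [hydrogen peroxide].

n(S2O3^2-) = 0.02913 × 0.05694 = 1.659 × 10^-3 mol
n(I2) = n(S2O3^2-)/2 = 8.293 × 10^-4 mol
n(H2O2) in the aliquot = 8.293 × 10^-4 mol (1:1 ratio)
[H2O2] = 8.293 × 10^-4 / 0.02523 = 0.03287 mol/L

0.03287 mol/L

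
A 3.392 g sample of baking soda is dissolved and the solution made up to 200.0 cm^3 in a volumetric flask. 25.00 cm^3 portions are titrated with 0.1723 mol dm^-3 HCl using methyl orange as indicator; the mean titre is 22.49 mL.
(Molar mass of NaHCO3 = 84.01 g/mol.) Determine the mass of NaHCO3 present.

2.604 g

NaHCO3 + HCl → NaCl + H2O + CO2
n(HCl) per titration = 0.02249 × 0.1723 = 3.875 × 10^-3 mol
n(NaHCO3) in each aliquot = 3.875 × 10^-3 mol (1:1 ratio)
n(NaHCO3) in the whole flask = 3.875 × 10^-3 × 200.0/25.00 = 0.03100 mol
mass of NaHCO3 = 0.03100 × 84.01 = 2.604 g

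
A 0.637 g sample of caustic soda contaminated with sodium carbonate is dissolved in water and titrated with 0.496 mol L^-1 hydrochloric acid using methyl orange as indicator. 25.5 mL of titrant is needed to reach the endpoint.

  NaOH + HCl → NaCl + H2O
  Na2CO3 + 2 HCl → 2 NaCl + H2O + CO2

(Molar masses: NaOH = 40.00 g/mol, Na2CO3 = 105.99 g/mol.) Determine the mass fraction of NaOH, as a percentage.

16.1 %

n(HCl) = 0.0255 × 0.496 = 0.0126 mol
Let x = n(NaOH), y = n(Na2CO3).
Titrant: 1x + 2y = 0.0126;  mass: 40.00x + 105.99y = 0.637
Solving, x = 2.56 × 10^-3 mol, y = 5.04 × 10^-3 mol
mass of NaOH = 2.56 × 10^-3 × 40.00 = 0.102 g
% NaOH = 0.102 / 0.637 × 100 = 16.1 %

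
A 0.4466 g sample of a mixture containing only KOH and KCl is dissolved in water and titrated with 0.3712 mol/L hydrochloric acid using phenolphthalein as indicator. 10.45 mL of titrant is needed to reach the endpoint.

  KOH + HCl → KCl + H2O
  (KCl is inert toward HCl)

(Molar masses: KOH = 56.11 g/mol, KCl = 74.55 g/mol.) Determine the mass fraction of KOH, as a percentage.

n(HCl) = 0.01045 × 0.3712 = 3.879 × 10^-3 mol
Let x = n(KOH), y = n(KCl).
Titrant: 1x = 3.879 × 10^-3;  mass: 56.11x + 74.55y = 0.4466
Solving, x = 3.879 × 10^-3 mol, y = 3.071 × 10^-3 mol
mass of KOH = 3.879 × 10^-3 × 56.11 = 0.2177 g
% KOH = 0.2177 / 0.4466 × 100 = 48.74 %

48.74 %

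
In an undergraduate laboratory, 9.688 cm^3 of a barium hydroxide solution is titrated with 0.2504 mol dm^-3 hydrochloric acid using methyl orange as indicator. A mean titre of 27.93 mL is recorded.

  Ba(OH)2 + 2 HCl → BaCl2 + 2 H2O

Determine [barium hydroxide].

0.3609 mol/L

n(HCl) = 0.02793 L × 0.2504 mol/L = 6.994 × 10^-3 mol
From the 1:2 mole ratio, n(Ba(OH)2) = 1/2 × 6.994 × 10^-3 = 3.497 × 10^-3 mol
[Ba(OH)2] = 3.497 × 10^-3 mol / 0.009688 L = 0.3609 mol/L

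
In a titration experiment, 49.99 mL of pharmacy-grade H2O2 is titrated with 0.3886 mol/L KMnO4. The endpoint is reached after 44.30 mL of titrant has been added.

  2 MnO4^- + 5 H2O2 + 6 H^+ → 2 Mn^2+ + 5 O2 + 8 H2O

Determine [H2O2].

n(KMnO4) = 0.04430 L × 0.3886 mol/L = 0.01721 mol
From the 5:2 mole ratio, n(H2O2) = 5/2 × 0.01721 = 0.04304 mol
[H2O2] = 0.04304 mol / 0.04999 L = 0.8609 mol/L

0.8609 mol/L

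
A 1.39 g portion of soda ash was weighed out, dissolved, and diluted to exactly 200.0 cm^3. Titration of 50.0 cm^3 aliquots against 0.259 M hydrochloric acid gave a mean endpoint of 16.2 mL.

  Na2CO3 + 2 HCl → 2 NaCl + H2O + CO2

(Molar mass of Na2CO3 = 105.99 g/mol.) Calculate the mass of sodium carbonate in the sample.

n(HCl) per titration = 0.0162 × 0.259 = 4.20 × 10^-3 mol
From the 1:2 ratio, n(Na2CO3) in each aliquot = 1/2 × 4.20 × 10^-3 = 2.10 × 10^-3 mol
n(Na2CO3) in the whole flask = 2.10 × 10^-3 × 200.0/50.0 = 8.39 × 10^-3 mol
mass of Na2CO3 = 8.39 × 10^-3 × 105.99 = 0.889 g

0.889 g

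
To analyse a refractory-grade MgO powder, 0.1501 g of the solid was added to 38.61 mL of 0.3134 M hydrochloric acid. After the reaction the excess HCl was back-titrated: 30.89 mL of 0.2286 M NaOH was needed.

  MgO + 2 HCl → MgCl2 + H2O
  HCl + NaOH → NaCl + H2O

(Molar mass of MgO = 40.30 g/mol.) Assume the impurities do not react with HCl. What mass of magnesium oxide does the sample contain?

0.1015 g

n(HCl) added = 0.03861 × 0.3134 = 0.01210 mol
n(NaOH) used in back-titration = 0.03089 × 0.2286 = 7.061 × 10^-3 mol
n(HCl) left over = 7.061 × 10^-3 mol (1:1 ratio)
n(HCl) consumed by analyte = 0.01210 − 7.061 × 10^-3 = 5.039 × 10^-3 mol
From the 1:2 ratio, n(MgO) = 1/2 × 5.039 × 10^-3 = 2.519 × 10^-3 mol
mass of MgO = 2.519 × 10^-3 × 40.30 = 0.1015 g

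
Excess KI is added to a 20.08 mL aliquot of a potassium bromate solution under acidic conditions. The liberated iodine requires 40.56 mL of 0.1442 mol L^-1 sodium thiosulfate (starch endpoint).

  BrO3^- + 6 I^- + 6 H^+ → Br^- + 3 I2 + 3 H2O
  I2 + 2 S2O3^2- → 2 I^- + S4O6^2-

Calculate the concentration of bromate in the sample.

0.04855 mol/L

n(S2O3^2-) = 0.04056 × 0.1442 = 5.849 × 10^-3 mol
n(I2) = n(S2O3^2-)/2 = 2.924 × 10^-3 mol
From the 1:3 ratio, n(BrO3^-) in the aliquot = 1/3 × 2.924 × 10^-3 = 9.748 × 10^-4 mol
[BrO3^-] = 9.748 × 10^-4 / 0.02008 = 0.04855 mol/L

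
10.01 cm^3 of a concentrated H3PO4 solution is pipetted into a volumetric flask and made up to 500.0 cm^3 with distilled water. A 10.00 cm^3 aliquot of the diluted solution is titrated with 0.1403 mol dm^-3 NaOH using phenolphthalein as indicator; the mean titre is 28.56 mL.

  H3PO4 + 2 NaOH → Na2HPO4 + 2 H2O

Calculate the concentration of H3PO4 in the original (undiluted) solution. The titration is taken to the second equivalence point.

10.01 mol/L

n(NaOH) = 0.02856 × 0.1403 = 4.007 × 10^-3 mol
From the 1:2 ratio, n(H3PO4) in the aliquot = 1/2 × 4.007 × 10^-3 = 2.003 × 10^-3 mol
[H3PO4]_dilute = 2.003 × 10^-3 / 0.01000 = 0.2003 mol/L
Dilution factor = 500.0 / 10.01 = 49.95
[H3PO4]_stock = 0.2003 × 49.95 = 10.01 mol/L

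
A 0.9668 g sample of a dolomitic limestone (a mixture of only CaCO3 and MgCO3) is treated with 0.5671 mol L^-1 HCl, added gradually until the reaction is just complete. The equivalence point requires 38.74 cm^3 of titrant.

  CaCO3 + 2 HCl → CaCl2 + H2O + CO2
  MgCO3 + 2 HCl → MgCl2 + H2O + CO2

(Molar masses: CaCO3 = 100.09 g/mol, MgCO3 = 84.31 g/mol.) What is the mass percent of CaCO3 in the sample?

n(HCl) = 0.03874 × 0.5671 = 0.02197 mol
Let x = n(CaCO3), y = n(MgCO3).
Titrant: 2x + 2y = 0.02197;  mass: 100.09x + 84.31y = 0.9668
Solving, x = 2.578 × 10^-3 mol, y = 8.407 × 10^-3 mol
mass of CaCO3 = 2.578 × 10^-3 × 100.09 = 0.2580 g
% CaCO3 = 0.2580 / 0.9668 × 100 = 26.69 %

26.69 %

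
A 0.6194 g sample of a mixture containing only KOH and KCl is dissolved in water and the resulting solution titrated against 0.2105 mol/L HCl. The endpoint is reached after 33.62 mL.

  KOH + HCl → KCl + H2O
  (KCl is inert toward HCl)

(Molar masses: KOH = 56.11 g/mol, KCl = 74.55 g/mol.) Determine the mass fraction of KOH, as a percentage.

n(HCl) = 0.03362 × 0.2105 = 7.077 × 10^-3 mol
Let x = n(KOH), y = n(KCl).
Titrant: 1x = 7.077 × 10^-3;  mass: 56.11x + 74.55y = 0.6194
Solving, x = 7.077 × 10^-3 mol, y = 2.982 × 10^-3 mol
mass of KOH = 7.077 × 10^-3 × 56.11 = 0.3971 g
% KOH = 0.3971 / 0.6194 × 100 = 64.11 %

64.11 %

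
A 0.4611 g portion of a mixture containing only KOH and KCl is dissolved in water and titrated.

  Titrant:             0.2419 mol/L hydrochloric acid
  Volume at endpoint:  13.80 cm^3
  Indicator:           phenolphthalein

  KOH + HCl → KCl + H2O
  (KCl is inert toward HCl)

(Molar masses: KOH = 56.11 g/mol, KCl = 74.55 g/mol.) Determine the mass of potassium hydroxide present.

0.1873 g

n(HCl) = 0.01380 × 0.2419 = 3.338 × 10^-3 mol
Let x = n(KOH), y = n(KCl).
Titrant: 1x = 3.338 × 10^-3;  mass: 56.11x + 74.55y = 0.4611
Solving, x = 3.338 × 10^-3 mol, y = 3.673 × 10^-3 mol
mass of KOH = 3.338 × 10^-3 × 56.11 = 0.1873 g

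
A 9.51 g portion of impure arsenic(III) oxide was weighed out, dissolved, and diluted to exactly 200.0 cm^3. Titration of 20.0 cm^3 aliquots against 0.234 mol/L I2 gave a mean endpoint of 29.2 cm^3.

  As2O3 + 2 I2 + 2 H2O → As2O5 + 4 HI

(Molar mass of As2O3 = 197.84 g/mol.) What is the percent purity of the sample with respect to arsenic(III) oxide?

n(I2) per titration = 0.0292 × 0.234 = 6.83 × 10^-3 mol
From the 1:2 ratio, n(As2O3) in each aliquot = 1/2 × 6.83 × 10^-3 = 3.42 × 10^-3 mol
n(As2O3) in the whole flask = 3.42 × 10^-3 × 200.0/20.0 = 0.0342 mol
mass of As2O3 = 0.0342 × 197.84 = 6.76 g
% As2O3 = 6.76 / 9.51 × 100 = 71.1 %

71.1 %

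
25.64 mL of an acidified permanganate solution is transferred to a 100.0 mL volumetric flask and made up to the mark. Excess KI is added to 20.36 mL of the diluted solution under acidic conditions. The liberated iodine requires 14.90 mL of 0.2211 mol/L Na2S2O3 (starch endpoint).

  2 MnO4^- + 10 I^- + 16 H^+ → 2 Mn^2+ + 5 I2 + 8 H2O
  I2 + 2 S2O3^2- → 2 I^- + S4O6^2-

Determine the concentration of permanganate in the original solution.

0.1262 mol/L

n(S2O3^2-) = 0.01490 × 0.2211 = 3.294 × 10^-3 mol
n(I2) = n(S2O3^2-)/2 = 1.647 × 10^-3 mol
From the 2:5 ratio, n(MnO4^-) in the aliquot = 2/5 × 1.647 × 10^-3 = 6.589 × 10^-4 mol
[MnO4^-]_dilute = 6.589 × 10^-4 / 0.02036 = 0.03236 mol/L
[MnO4^-]_original = 0.03236 × 100.0/25.64 = 0.1262 mol/L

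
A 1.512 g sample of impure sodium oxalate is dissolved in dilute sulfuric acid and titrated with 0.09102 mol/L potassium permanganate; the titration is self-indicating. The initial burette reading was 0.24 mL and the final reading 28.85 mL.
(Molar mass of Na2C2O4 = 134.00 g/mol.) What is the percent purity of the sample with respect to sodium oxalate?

57.70 %

2 MnO4^- + 5 C2O4^2- + 16 H^+ → 2 Mn^2+ + 10 CO2 + 8 H2O
n(KMnO4) = 0.02861 L × 0.09102 mol/L = 2.604 × 10^-3 mol
From the 5:2 ratio, n(Na2C2O4) = 5/2 × 2.604 × 10^-3 = 6.510 × 10^-3 mol
mass of Na2C2O4 = 6.510 × 10^-3 × 134.00 g/mol = 0.8724 g
% Na2C2O4 = 0.8724 / 1.512 × 100 = 57.70 %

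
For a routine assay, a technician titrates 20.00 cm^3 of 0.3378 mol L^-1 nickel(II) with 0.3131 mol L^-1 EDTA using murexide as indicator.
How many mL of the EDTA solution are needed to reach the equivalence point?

Ni^2+ + EDTA^4- → [Ni(EDTA)]^2-
n(Ni2+) = 0.02000 L × 0.3378 mol/L = 6.756 × 10^-3 mol
n(EDTA) = 6.756 × 10^-3 mol (1:1 stoichiometry)
V(EDTA) = 6.756 × 10^-3 mol / 0.3131 mol/L = 0.02158 L = 21.58 mL

21.58 mL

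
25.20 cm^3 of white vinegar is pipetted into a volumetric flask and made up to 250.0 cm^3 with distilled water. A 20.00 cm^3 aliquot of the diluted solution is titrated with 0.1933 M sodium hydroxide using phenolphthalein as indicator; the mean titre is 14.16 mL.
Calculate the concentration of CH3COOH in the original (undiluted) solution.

CH3COOH + NaOH → CH3COONa + H2O
n(NaOH) = 0.01416 × 0.1933 = 2.737 × 10^-3 mol
n(CH3COOH) in the aliquot = 2.737 × 10^-3 mol (1:1 ratio)
[CH3COOH]_dilute = 2.737 × 10^-3 / 0.02000 = 0.1369 mol/L
Dilution factor = 250.0 / 25.20 = 9.921
[CH3COOH]_stock = 0.1369 × 9.921 = 1.358 mol/L

1.358 M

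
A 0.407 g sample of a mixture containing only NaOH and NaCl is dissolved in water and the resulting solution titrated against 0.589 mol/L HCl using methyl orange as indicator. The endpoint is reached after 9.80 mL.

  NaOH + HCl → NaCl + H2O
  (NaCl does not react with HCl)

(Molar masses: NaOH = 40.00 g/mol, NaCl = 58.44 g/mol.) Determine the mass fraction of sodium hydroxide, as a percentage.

56.7 %

n(HCl) = 0.00980 × 0.589 = 5.77 × 10^-3 mol
Let x = n(NaOH), y = n(NaCl).
Titrant: 1x = 5.77 × 10^-3;  mass: 40.00x + 58.44y = 0.407
Solving, x = 5.77 × 10^-3 mol, y = 3.01 × 10^-3 mol
mass of NaOH = 5.77 × 10^-3 × 40.00 = 0.231 g
% NaOH = 0.231 / 0.407 × 100 = 56.7 %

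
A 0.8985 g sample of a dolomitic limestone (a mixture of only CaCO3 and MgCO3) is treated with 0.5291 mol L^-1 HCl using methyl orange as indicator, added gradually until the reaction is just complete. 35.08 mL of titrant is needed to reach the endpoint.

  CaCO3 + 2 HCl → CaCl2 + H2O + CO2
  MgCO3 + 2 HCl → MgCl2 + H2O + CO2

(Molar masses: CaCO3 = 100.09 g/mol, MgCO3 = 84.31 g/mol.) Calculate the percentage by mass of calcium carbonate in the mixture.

81.94 %

n(HCl) = 0.03508 × 0.5291 = 0.01856 mol
Let x = n(CaCO3), y = n(MgCO3).
Titrant: 2x + 2y = 0.01856;  mass: 100.09x + 84.31y = 0.8985
Solving, x = 7.355 × 10^-3 mol, y = 1.925 × 10^-3 mol
mass of CaCO3 = 7.355 × 10^-3 × 100.09 = 0.7362 g
% CaCO3 = 0.7362 / 0.8985 × 100 = 81.94 %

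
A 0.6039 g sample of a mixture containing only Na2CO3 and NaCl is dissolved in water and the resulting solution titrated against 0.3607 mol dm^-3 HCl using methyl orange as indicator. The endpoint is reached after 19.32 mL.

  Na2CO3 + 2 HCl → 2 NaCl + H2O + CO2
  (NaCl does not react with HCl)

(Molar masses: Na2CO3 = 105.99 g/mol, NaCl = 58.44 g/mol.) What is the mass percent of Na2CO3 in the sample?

61.15 %

n(HCl) = 0.01932 × 0.3607 = 6.969 × 10^-3 mol
Let x = n(Na2CO3), y = n(NaCl).
Titrant: 2x = 6.969 × 10^-3;  mass: 105.99x + 58.44y = 0.6039
Solving, x = 3.484 × 10^-3 mol, y = 4.014 × 10^-3 mol
mass of Na2CO3 = 3.484 × 10^-3 × 105.99 = 0.3693 g
% Na2CO3 = 0.3693 / 0.6039 × 100 = 61.15 %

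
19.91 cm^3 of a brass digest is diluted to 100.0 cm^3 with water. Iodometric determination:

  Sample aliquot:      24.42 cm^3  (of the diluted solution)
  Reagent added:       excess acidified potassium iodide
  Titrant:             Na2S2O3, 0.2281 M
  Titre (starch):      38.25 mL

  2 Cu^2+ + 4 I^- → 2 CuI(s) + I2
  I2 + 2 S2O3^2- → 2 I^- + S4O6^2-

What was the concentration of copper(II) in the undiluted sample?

1.794 M

n(S2O3^2-) = 0.03825 × 0.2281 = 8.725 × 10^-3 mol
n(I2) = n(S2O3^2-)/2 = 4.362 × 10^-3 mol
From the 2:1 ratio, n(Cu2+) in the aliquot = 2/1 × 4.362 × 10^-3 = 8.725 × 10^-3 mol
[Cu2+]_dilute = 8.725 × 10^-3 / 0.02442 = 0.3573 mol/L
[Cu2+]_original = 0.3573 × 100.0/19.91 = 1.794 mol/L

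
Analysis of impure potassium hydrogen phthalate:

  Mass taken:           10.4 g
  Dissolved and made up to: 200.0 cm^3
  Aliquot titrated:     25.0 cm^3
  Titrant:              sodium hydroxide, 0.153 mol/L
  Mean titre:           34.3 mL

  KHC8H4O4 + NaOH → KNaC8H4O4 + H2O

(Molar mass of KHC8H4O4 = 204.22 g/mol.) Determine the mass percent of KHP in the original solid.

82.4 %

n(NaOH) per titration = 0.0343 × 0.153 = 5.25 × 10^-3 mol
n(KHC8H4O4) in each aliquot = 5.25 × 10^-3 mol (1:1 ratio)
n(KHC8H4O4) in the whole flask = 5.25 × 10^-3 × 200.0/25.0 = 0.0420 mol
mass of KHC8H4O4 = 0.0420 × 204.22 = 8.57 g
% KHC8H4O4 = 8.57 / 10.4 × 100 = 82.4 %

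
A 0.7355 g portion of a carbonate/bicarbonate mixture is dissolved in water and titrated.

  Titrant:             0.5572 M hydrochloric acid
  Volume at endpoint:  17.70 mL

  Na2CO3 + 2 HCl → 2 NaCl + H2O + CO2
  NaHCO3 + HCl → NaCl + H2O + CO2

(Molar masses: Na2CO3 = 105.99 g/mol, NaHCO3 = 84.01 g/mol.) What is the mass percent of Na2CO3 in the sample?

21.62 %

n(HCl) = 0.01770 × 0.5572 = 9.862 × 10^-3 mol
Let x = n(Na2CO3), y = n(NaHCO3).
Titrant: 2x + 1y = 9.862 × 10^-3;  mass: 105.99x + 84.01y = 0.7355
Solving, x = 1.500 × 10^-3 mol, y = 6.862 × 10^-3 mol
mass of Na2CO3 = 1.500 × 10^-3 × 105.99 = 0.1590 g
% Na2CO3 = 0.1590 / 0.7355 × 100 = 21.62 %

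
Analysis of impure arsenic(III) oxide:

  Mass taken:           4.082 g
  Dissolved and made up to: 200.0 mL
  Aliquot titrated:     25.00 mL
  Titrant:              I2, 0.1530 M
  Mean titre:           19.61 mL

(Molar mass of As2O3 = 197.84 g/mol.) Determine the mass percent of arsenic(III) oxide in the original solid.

58.17 %

As2O3 + 2 I2 + 2 H2O → As2O5 + 4 HI
n(I2) per titration = 0.01961 × 0.1530 = 3.000 × 10^-3 mol
From the 1:2 ratio, n(As2O3) in each aliquot = 1/2 × 3.000 × 10^-3 = 1.500 × 10^-3 mol
n(As2O3) in the whole flask = 1.500 × 10^-3 × 200.0/25.00 = 0.01200 mol
mass of As2O3 = 0.01200 × 197.84 = 2.374 g
% As2O3 = 2.374 / 4.082 × 100 = 58.17 %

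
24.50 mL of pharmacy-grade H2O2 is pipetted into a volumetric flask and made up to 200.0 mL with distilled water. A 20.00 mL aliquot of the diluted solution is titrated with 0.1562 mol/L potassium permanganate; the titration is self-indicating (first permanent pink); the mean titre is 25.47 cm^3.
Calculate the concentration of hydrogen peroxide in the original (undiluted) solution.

4.060 mol/L

2 MnO4^- + 5 H2O2 + 6 H^+ → 2 Mn^2+ + 5 O2 + 8 H2O
n(KMnO4) = 0.02547 × 0.1562 = 3.978 × 10^-3 mol
From the 5:2 ratio, n(H2O2) in the aliquot = 5/2 × 3.978 × 10^-3 = 9.946 × 10^-3 mol
[H2O2]_dilute = 9.946 × 10^-3 / 0.02000 = 0.4973 mol/L
Dilution factor = 200.0 / 24.50 = 8.163
[H2O2]_stock = 0.4973 × 8.163 = 4.060 mol/L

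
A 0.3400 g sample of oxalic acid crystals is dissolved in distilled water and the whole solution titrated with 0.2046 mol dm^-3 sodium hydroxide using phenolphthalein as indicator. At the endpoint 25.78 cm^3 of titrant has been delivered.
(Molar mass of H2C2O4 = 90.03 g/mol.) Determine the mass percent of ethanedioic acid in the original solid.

69.83 %

H2C2O4 + 2 NaOH → Na2C2O4 + 2 H2O
n(NaOH) = 0.02578 L × 0.2046 mol/L = 5.275 × 10^-3 mol
From the 1:2 ratio, n(H2C2O4) = 1/2 × 5.275 × 10^-3 = 2.637 × 10^-3 mol
mass of H2C2O4 = 2.637 × 10^-3 × 90.03 g/mol = 0.2374 g
% H2C2O4 = 0.2374 / 0.3400 × 100 = 69.83 %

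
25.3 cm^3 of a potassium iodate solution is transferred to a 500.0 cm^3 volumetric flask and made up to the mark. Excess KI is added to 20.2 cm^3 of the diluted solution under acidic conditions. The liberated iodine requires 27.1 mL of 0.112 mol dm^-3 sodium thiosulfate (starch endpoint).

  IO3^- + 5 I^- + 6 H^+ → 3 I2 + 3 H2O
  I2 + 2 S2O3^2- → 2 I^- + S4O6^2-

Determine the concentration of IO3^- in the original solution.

n(S2O3^2-) = 0.0271 × 0.112 = 3.04 × 10^-3 mol
n(I2) = n(S2O3^2-)/2 = 1.52 × 10^-3 mol
From the 1:3 ratio, n(IO3^-) in the aliquot = 1/3 × 1.52 × 10^-3 = 5.06 × 10^-4 mol
[IO3^-]_dilute = 5.06 × 10^-4 / 0.0202 = 0.0250 mol/L
[IO3^-]_original = 0.0250 × 500.0/25.3 = 0.495 mol/L

0.495 mol/L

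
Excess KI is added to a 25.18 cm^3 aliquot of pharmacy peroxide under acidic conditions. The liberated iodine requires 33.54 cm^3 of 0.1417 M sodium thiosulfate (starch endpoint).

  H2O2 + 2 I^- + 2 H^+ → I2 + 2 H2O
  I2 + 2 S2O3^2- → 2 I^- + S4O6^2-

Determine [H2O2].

n(S2O3^2-) = 0.03354 × 0.1417 = 4.753 × 10^-3 mol
n(I2) = n(S2O3^2-)/2 = 2.376 × 10^-3 mol
n(H2O2) in the aliquot = 2.376 × 10^-3 mol (1:1 ratio)
[H2O2] = 2.376 × 10^-3 / 0.02518 = 0.09437 mol/L

0.09437 M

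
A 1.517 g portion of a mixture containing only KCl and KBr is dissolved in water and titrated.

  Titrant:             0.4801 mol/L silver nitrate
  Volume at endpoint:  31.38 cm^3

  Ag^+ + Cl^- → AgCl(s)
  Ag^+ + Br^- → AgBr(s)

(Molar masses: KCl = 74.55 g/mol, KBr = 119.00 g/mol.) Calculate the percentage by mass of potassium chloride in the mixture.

n(AgNO3) = 0.03138 × 0.4801 = 0.01507 mol
Let x = n(KCl), y = n(KBr).
Titrant: 1x + 1y = 0.01507;  mass: 74.55x + 119.00y = 1.517
Solving, x = 6.205 × 10^-3 mol, y = 8.861 × 10^-3 mol
mass of KCl = 6.205 × 10^-3 × 74.55 = 0.4626 g
% KCl = 0.4626 / 1.517 × 100 = 30.49 %

30.49 %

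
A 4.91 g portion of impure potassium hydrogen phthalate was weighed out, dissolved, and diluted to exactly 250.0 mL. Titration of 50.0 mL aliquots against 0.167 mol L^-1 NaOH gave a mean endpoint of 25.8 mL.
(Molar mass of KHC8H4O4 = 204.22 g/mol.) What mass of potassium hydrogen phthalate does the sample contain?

KHC8H4O4 + NaOH → KNaC8H4O4 + H2O
n(NaOH) per titration = 0.0258 × 0.167 = 4.31 × 10^-3 mol
n(KHC8H4O4) in each aliquot = 4.31 × 10^-3 mol (1:1 ratio)
n(KHC8H4O4) in the whole flask = 4.31 × 10^-3 × 250.0/50.0 = 0.0215 mol
mass of KHC8H4O4 = 0.0215 × 204.22 = 4.40 g

4.40 g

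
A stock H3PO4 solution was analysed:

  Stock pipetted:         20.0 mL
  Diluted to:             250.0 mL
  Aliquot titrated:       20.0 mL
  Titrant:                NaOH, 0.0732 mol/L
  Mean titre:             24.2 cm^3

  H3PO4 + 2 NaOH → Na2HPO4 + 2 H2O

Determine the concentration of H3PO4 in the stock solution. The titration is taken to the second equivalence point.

0.554 mol/L

n(NaOH) = 0.0242 × 0.0732 = 1.77 × 10^-3 mol
From the 1:2 ratio, n(H3PO4) in the aliquot = 1/2 × 1.77 × 10^-3 = 8.86 × 10^-4 mol
[H3PO4]_dilute = 8.86 × 10^-4 / 0.0200 = 0.0443 mol/L
Dilution factor = 250.0 / 20.0 = 12.50
[H3PO4]_stock = 0.0443 × 12.50 = 0.554 mol/L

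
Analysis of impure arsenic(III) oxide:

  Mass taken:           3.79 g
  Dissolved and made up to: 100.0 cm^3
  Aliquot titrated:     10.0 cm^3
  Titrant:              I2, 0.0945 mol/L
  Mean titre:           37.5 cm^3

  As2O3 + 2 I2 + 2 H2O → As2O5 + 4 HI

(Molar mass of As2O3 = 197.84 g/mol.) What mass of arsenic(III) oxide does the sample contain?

n(I2) per titration = 0.0375 × 0.0945 = 3.54 × 10^-3 mol
From the 1:2 ratio, n(As2O3) in each aliquot = 1/2 × 3.54 × 10^-3 = 1.77 × 10^-3 mol
n(As2O3) in the whole flask = 1.77 × 10^-3 × 100.0/10.0 = 0.0177 mol
mass of As2O3 = 0.0177 × 197.84 = 3.51 g

3.51 g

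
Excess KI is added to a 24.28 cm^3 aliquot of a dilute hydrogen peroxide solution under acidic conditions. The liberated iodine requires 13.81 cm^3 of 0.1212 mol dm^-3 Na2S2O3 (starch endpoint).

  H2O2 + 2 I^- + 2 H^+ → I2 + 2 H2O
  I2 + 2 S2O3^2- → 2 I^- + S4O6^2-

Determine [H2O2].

0.03447 mol/L

n(S2O3^2-) = 0.01381 × 0.1212 = 1.674 × 10^-3 mol
n(I2) = n(S2O3^2-)/2 = 8.369 × 10^-4 mol
n(H2O2) in the aliquot = 8.369 × 10^-4 mol (1:1 ratio)
[H2O2] = 8.369 × 10^-4 / 0.02428 = 0.03447 mol/L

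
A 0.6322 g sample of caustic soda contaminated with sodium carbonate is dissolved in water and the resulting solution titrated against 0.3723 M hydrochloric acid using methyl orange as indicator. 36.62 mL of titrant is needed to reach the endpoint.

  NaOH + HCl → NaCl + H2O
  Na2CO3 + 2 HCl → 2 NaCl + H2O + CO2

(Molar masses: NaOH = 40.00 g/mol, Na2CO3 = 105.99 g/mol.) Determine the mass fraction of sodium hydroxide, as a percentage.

43.97 %

n(HCl) = 0.03662 × 0.3723 = 0.01363 mol
Let x = n(NaOH), y = n(Na2CO3).
Titrant: 1x + 2y = 0.01363;  mass: 40.00x + 105.99y = 0.6322
Solving, x = 6.950 × 10^-3 mol, y = 3.342 × 10^-3 mol
mass of NaOH = 6.950 × 10^-3 × 40.00 = 0.2780 g
% NaOH = 0.2780 / 0.6322 × 100 = 43.97 %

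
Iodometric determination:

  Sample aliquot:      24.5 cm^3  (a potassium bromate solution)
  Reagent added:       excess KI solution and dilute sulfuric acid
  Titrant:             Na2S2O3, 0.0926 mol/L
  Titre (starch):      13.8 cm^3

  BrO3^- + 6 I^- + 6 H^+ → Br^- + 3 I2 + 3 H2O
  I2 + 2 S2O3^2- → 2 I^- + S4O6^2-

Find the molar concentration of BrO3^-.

0.00869 mol/L

n(S2O3^2-) = 0.0138 × 0.0926 = 1.28 × 10^-3 mol
n(I2) = n(S2O3^2-)/2 = 6.39 × 10^-4 mol
From the 1:3 ratio, n(BrO3^-) in the aliquot = 1/3 × 6.39 × 10^-4 = 2.13 × 10^-4 mol
[BrO3^-] = 2.13 × 10^-4 / 0.0245 = 0.00869 mol/L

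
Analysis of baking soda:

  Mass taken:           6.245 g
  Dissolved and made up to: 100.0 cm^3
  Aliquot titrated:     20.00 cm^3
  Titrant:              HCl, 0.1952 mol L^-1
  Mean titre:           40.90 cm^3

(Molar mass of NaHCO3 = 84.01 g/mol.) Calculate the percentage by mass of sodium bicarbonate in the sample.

NaHCO3 + HCl → NaCl + H2O + CO2
n(HCl) per titration = 0.04090 × 0.1952 = 7.984 × 10^-3 mol
n(NaHCO3) in each aliquot = 7.984 × 10^-3 mol (1:1 ratio)
n(NaHCO3) in the whole flask = 7.984 × 10^-3 × 100.0/20.00 = 0.03992 mol
mass of NaHCO3 = 0.03992 × 84.01 = 3.354 g
% NaHCO3 = 3.354 / 6.245 × 100 = 53.70 %

53.70 %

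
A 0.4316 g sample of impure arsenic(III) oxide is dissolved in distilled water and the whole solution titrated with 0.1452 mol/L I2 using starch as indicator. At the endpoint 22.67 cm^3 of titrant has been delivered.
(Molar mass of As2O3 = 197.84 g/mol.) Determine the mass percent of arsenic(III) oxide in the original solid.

As2O3 + 2 I2 + 2 H2O → As2O5 + 4 HI
n(I2) = 0.02267 L × 0.1452 mol/L = 3.292 × 10^-3 mol
From the 1:2 ratio, n(As2O3) = 1/2 × 3.292 × 10^-3 = 1.646 × 10^-3 mol
mass of As2O3 = 1.646 × 10^-3 × 197.84 g/mol = 0.3256 g
% As2O3 = 0.3256 / 0.4316 × 100 = 75.44 %

75.44 %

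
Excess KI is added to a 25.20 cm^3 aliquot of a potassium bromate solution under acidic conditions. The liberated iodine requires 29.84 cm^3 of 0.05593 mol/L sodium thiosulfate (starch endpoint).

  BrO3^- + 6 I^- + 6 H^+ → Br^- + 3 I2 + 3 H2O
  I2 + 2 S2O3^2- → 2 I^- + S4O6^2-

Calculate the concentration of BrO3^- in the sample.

0.01104 mol/L

n(S2O3^2-) = 0.02984 × 0.05593 = 1.669 × 10^-3 mol
n(I2) = n(S2O3^2-)/2 = 8.345 × 10^-4 mol
From the 1:3 ratio, n(BrO3^-) in the aliquot = 1/3 × 8.345 × 10^-4 = 2.782 × 10^-4 mol
[BrO3^-] = 2.782 × 10^-4 / 0.02520 = 0.01104 mol/L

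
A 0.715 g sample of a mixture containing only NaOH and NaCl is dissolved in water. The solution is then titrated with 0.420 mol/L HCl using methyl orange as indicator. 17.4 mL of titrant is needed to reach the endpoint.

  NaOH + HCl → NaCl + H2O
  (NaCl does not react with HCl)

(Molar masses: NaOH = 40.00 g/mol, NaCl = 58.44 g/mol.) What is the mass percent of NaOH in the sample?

40.9 %

n(HCl) = 0.0174 × 0.420 = 7.31 × 10^-3 mol
Let x = n(NaOH), y = n(NaCl).
Titrant: 1x = 7.31 × 10^-3;  mass: 40.00x + 58.44y = 0.715
Solving, x = 7.31 × 10^-3 mol, y = 7.23 × 10^-3 mol
mass of NaOH = 7.31 × 10^-3 × 40.00 = 0.292 g
% NaOH = 0.292 / 0.715 × 100 = 40.9 %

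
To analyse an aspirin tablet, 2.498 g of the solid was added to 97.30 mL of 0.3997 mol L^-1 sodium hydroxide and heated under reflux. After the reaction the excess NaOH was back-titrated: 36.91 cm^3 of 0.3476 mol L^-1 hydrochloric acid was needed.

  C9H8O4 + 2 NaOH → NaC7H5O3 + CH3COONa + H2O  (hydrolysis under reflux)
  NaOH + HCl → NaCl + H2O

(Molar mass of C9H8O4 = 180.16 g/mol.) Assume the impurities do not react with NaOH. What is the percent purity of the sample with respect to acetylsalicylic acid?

n(NaOH) added = 0.09730 × 0.3997 = 0.03889 mol
n(HCl) used in back-titration = 0.03691 × 0.3476 = 0.01283 mol
n(NaOH) left over = 0.01283 mol (1:1 ratio)
n(NaOH) consumed by analyte = 0.03889 − 0.01283 = 0.02606 mol
From the 1:2 ratio, n(C9H8O4) = 1/2 × 0.02606 = 0.01303 mol
mass of C9H8O4 = 0.01303 × 180.16 = 2.348 g
% C9H8O4 = 2.348 / 2.498 × 100 = 93.98 %

93.98 %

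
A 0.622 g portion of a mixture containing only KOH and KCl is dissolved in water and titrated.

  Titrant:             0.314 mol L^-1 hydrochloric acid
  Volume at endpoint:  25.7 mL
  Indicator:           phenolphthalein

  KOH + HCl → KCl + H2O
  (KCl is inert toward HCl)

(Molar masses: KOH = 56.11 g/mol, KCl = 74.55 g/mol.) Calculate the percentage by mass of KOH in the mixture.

n(HCl) = 0.0257 × 0.314 = 8.07 × 10^-3 mol
Let x = n(KOH), y = n(KCl).
Titrant: 1x = 8.07 × 10^-3;  mass: 56.11x + 74.55y = 0.622
Solving, x = 8.07 × 10^-3 mol, y = 2.27 × 10^-3 mol
mass of KOH = 8.07 × 10^-3 × 56.11 = 0.453 g
% KOH = 0.453 / 0.622 × 100 = 72.8 %

72.8 %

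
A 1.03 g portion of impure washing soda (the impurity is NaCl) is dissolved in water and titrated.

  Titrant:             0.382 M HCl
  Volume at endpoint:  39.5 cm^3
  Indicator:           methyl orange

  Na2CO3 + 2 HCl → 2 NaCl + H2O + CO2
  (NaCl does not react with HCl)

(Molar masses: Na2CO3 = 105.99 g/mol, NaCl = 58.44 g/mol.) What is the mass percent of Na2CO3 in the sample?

n(HCl) = 0.0395 × 0.382 = 0.0151 mol
Let x = n(Na2CO3), y = n(NaCl).
Titrant: 2x = 0.0151;  mass: 105.99x + 58.44y = 1.03
Solving, x = 7.54 × 10^-3 mol, y = 3.94 × 10^-3 mol
mass of Na2CO3 = 7.54 × 10^-3 × 105.99 = 0.800 g
% Na2CO3 = 0.800 / 1.03 × 100 = 77.6 %

77.6 %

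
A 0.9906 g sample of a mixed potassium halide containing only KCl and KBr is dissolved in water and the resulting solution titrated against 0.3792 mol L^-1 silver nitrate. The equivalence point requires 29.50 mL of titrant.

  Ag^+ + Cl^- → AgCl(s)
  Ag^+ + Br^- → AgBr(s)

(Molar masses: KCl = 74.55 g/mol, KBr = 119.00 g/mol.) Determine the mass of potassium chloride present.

0.5712 g

n(AgNO3) = 0.02950 × 0.3792 = 0.01119 mol
Let x = n(KCl), y = n(KBr).
Titrant: 1x + 1y = 0.01119;  mass: 74.55x + 119.00y = 0.9906
Solving, x = 7.662 × 10^-3 mol, y = 3.524 × 10^-3 mol
mass of KCl = 7.662 × 10^-3 × 74.55 = 0.5712 g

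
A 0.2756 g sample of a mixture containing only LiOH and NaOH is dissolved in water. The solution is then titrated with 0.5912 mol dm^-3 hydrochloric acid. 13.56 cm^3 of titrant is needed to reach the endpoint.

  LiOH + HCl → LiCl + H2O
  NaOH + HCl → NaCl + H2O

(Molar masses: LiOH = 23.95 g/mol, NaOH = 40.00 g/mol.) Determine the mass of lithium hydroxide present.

0.06725 g

n(HCl) = 0.01356 × 0.5912 = 8.017 × 10^-3 mol
Let x = n(LiOH), y = n(NaOH).
Titrant: 1x + 1y = 8.017 × 10^-3;  mass: 23.95x + 40.00y = 0.2756
Solving, x = 2.808 × 10^-3 mol, y = 5.209 × 10^-3 mol
mass of LiOH = 2.808 × 10^-3 × 23.95 = 0.06725 g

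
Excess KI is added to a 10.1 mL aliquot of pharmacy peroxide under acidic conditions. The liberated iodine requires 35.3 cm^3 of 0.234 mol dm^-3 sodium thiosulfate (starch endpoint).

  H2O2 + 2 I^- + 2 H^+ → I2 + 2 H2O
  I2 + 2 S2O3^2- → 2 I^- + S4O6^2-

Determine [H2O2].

0.409 mol/L

n(S2O3^2-) = 0.0353 × 0.234 = 8.26 × 10^-3 mol
n(I2) = n(S2O3^2-)/2 = 4.13 × 10^-3 mol
n(H2O2) in the aliquot = 4.13 × 10^-3 mol (1:1 ratio)
[H2O2] = 4.13 × 10^-3 / 0.0101 = 0.409 mol/L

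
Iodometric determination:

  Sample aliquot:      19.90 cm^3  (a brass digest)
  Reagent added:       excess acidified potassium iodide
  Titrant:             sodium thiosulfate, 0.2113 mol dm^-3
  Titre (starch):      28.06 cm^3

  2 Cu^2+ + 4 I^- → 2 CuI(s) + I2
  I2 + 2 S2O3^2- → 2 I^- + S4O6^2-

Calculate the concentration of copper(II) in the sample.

0.2979 mol/L

n(S2O3^2-) = 0.02806 × 0.2113 = 5.929 × 10^-3 mol
n(I2) = n(S2O3^2-)/2 = 2.965 × 10^-3 mol
From the 2:1 ratio, n(Cu2+) in the aliquot = 2/1 × 2.965 × 10^-3 = 5.929 × 10^-3 mol
[Cu2+] = 5.929 × 10^-3 / 0.01990 = 0.2979 mol/L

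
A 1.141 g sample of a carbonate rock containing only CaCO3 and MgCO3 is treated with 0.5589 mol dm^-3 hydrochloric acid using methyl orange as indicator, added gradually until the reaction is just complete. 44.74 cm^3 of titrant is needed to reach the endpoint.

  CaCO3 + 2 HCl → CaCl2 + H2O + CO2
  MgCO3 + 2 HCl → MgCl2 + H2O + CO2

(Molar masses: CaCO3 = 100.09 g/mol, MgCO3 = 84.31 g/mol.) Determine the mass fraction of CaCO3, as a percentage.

48.31 %

n(HCl) = 0.04474 × 0.5589 = 0.02501 mol
Let x = n(CaCO3), y = n(MgCO3).
Titrant: 2x + 2y = 0.02501;  mass: 100.09x + 84.31y = 1.141
Solving, x = 5.507 × 10^-3 mol, y = 6.995 × 10^-3 mol
mass of CaCO3 = 5.507 × 10^-3 × 100.09 = 0.5512 g
% CaCO3 = 0.5512 / 1.141 × 100 = 48.31 %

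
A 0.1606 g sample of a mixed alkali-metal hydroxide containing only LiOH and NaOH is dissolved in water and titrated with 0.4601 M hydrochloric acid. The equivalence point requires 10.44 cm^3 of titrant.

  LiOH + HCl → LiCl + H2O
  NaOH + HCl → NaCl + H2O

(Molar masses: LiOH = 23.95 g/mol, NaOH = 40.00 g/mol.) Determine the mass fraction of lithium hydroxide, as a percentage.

n(HCl) = 0.01044 × 0.4601 = 4.803 × 10^-3 mol
Let x = n(LiOH), y = n(NaOH).
Titrant: 1x + 1y = 4.803 × 10^-3;  mass: 23.95x + 40.00y = 0.1606
Solving, x = 1.965 × 10^-3 mol, y = 2.838 × 10^-3 mol
mass of LiOH = 1.965 × 10^-3 × 23.95 = 0.04706 g
% LiOH = 0.04706 / 0.1606 × 100 = 29.30 %

29.30 %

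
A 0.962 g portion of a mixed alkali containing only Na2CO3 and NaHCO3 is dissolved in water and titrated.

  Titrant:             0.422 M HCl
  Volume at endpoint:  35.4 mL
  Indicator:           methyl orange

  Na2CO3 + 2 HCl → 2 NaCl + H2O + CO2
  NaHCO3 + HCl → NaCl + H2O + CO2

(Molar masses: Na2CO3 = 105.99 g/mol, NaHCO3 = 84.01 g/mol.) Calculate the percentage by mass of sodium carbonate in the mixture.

52.0 %

n(HCl) = 0.0354 × 0.422 = 0.0149 mol
Let x = n(Na2CO3), y = n(NaHCO3).
Titrant: 2x + 1y = 0.0149;  mass: 105.99x + 84.01y = 0.962
Solving, x = 4.72 × 10^-3 mol, y = 5.49 × 10^-3 mol
mass of Na2CO3 = 4.72 × 10^-3 × 105.99 = 0.501 g
% Na2CO3 = 0.501 / 0.962 × 100 = 52.0 %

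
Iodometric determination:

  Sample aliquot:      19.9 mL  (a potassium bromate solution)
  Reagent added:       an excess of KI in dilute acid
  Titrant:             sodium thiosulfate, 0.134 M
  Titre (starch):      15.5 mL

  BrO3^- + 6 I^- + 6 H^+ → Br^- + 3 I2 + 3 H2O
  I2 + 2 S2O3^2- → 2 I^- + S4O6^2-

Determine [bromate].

n(S2O3^2-) = 0.0155 × 0.134 = 2.08 × 10^-3 mol
n(I2) = n(S2O3^2-)/2 = 1.04 × 10^-3 mol
From the 1:3 ratio, n(BrO3^-) in the aliquot = 1/3 × 1.04 × 10^-3 = 3.46 × 10^-4 mol
[BrO3^-] = 3.46 × 10^-4 / 0.0199 = 0.0174 mol/L

0.0174 M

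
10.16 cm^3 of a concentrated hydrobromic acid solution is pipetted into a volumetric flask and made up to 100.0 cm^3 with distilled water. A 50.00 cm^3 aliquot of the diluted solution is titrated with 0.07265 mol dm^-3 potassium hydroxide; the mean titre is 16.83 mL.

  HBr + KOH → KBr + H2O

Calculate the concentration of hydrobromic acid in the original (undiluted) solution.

0.2407 mol/L

n(KOH) = 0.01683 × 0.07265 = 1.223 × 10^-3 mol
n(HBr) in the aliquot = 1.223 × 10^-3 mol (1:1 ratio)
[HBr]_dilute = 1.223 × 10^-3 / 0.05000 = 0.02445 mol/L
Dilution factor = 100.0 / 10.16 = 9.843
[HBr]_stock = 0.02445 × 9.843 = 0.2407 mol/L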